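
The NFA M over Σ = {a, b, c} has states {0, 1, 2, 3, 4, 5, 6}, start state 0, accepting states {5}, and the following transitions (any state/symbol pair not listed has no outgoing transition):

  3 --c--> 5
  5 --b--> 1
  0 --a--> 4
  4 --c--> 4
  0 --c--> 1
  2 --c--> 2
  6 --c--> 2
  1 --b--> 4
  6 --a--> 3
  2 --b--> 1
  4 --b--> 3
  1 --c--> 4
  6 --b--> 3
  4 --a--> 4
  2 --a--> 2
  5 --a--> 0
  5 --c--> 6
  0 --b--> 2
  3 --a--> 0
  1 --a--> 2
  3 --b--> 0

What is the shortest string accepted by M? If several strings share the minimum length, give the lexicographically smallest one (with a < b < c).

abc

A breadth-first search from 0 reaches an accepting state first via the path 0 → 4 → 3 → 5 on input abc.
No string of length < 3 is accepted (BFS exhausts all shorter strings without reaching an accepting state), and abc is the lexicographically least accepting string of length 3.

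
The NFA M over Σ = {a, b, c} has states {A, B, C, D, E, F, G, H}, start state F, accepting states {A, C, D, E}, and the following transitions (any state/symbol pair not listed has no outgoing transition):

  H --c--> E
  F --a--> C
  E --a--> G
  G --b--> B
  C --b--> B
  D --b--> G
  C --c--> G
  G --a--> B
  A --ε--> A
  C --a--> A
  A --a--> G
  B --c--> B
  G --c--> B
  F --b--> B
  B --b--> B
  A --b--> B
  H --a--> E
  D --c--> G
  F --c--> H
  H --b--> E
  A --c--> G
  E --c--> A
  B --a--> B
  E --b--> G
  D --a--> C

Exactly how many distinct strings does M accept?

8

The useful subgraph on states {A, C, E, F, H} is acyclic, so L(M) is finite; the longest accepting path visits 4 useful states, giving maximum string length 3.
Counting accepting paths from F by length: 1 of length 1, 4 of length 2, 3 of length 3. Total 8.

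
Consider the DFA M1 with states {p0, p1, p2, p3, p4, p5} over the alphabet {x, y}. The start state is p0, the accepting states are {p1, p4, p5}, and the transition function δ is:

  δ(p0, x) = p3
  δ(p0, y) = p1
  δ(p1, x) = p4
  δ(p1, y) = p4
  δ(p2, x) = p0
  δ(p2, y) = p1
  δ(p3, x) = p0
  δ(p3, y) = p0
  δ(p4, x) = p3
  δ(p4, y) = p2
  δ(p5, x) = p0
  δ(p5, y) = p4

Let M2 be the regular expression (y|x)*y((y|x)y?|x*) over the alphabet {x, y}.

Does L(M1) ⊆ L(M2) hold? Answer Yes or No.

Converting the expression M2 to a DFA (subset construction, then merging equivalent states) gives the minimal DFA with states {r0, r1}, start state r0, accepting states {r1} and transitions r0: x→r0, y→r1; r1: x→r1, y→r1.
Exploring the product automaton M1 × M2 from the start pair (p0, r0), following both machines on each input symbol, reaches 7 state pairs: (p0, r0), (p3, r0), (p1, r1), (p0, r1), (p4, r1), (p3, r1), (p2, r1).
M1 accepts in {p1, p4, p5} and M2 accepts in {r1}. The reachable pairs whose M1-component is accepting are (p1, r1), (p4, r1); in each of them the M2-component is accepting too, so the product for L(M1) \ L(M2) (M1-component accepting, M2-component rejecting) has no reachable accepting pair and the difference is empty.
Hence every string in L(M1) is also in L(M2).

Yes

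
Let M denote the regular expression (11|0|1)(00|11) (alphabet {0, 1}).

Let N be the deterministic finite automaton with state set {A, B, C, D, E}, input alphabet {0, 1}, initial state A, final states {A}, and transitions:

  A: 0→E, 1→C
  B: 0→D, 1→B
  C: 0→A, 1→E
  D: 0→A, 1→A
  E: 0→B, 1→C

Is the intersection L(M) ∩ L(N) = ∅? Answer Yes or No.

Yes

Converting the expression M to a DFA (subset construction, then merging equivalent states) gives the minimal DFA with states {m0, m1, m2, m3, m4, m5, m6, m7, m8}, start state m0, accepting states {m6, m8} and transitions m0: 0→m1, 1→m2; m1: 0→m3, 1→m4; m2: 0→m3, 1→m5; m3: 0→m6, 1→m7; m4: 0→m7, 1→m6; m5: 0→m3, 1→m8; m6: 0→m7, 1→m7; m7: 0→m7, 1→m7; m8: 0→m7, 1→m6.
Exploring the product automaton M × N from the start pair (m0, A), following both machines on each input symbol, reaches 15 state pairs: (m0, A), (m1, E), (m2, C), (m3, B), (m4, C), (m3, A), (m5, E), (m6, D), (m7, B), (m7, A), (m6, E), (m7, C), (m8, C), (m7, D), (m7, E).
M accepts in {m6, m8} and N accepts in {A}; no reachable pair has both components accepting, so no string drives both machines to acceptance simultaneously and L(M) ∩ L(N) = ∅.
So no string is accepted by both, and the intersection is empty.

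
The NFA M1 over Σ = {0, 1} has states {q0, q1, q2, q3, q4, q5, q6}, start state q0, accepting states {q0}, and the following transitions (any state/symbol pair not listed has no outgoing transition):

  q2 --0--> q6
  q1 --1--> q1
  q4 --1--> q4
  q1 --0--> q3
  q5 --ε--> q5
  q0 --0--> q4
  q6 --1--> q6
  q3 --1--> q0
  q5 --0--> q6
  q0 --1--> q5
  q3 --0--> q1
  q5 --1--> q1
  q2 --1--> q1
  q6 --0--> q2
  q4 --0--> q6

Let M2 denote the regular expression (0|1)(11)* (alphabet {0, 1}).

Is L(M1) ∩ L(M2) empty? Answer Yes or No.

Yes

Converting the expression M2 to a DFA (subset construction, then merging equivalent states) gives the minimal DFA with states {r0, r1, r2, r3}, start state r0, accepting states {r1} and transitions r0: 0→r1, 1→r1; r1: 0→r2, 1→r3; r2: 0→r2, 1→r2; r3: 0→r2, 1→r1.
Exploring the product automaton M1 × M2 from the start pair (q0, r0), following both machines on each input symbol, reaches 13 state pairs: (q0, r0), (q4, r1), (q5, r1), (q6, r2), (q4, r3), (q1, r3), (q2, r2), (q3, r2), (q1, r1), (q1, r2), (q0, r2), (q4, r2), (q5, r2).
M1 accepts in {q0} and M2 accepts in {r1}; no reachable pair has both components accepting, so no string drives both machines to acceptance simultaneously and L(M1) ∩ L(M2) = ∅.
So no string is accepted by both, and the intersection is empty.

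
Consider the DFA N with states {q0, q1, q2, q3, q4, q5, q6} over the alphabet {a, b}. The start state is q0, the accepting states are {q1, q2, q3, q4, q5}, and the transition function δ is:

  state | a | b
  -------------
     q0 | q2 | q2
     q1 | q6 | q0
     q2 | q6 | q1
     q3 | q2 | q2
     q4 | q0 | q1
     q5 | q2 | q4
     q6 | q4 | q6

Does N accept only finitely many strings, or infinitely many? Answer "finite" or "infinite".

infinite

State q0 is reachable from the start and can reach an accepting state, and it lies on the cycle q0 → q2 → q1 → q0.
Traversing that cycle any number of times yields accepted strings of unbounded length, so the language is infinite.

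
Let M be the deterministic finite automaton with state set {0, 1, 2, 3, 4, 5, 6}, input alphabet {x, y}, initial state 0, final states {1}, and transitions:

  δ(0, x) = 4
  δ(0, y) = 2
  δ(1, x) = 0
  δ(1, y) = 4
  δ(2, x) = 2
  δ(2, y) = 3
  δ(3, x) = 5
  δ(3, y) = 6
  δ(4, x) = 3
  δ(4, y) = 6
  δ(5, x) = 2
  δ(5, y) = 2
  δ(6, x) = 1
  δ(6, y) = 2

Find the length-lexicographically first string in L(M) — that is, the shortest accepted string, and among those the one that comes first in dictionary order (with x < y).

xyx

A breadth-first search from 0 reaches an accepting state first via the path 0 → 4 → 6 → 1 on input xyx.
No string of length < 3 is accepted (BFS exhausts all shorter strings without reaching an accepting state), and xyx is the lexicographically least accepting string of length 3.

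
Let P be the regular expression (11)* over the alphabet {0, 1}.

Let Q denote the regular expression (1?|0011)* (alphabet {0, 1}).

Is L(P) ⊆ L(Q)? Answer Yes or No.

Yes

Converting the expression P to a DFA (subset construction, then merging equivalent states) gives the minimal DFA with states {p0, p1, p2}, start state p0, accepting states {p0} and transitions p0: 0→p1, 1→p2; p1: 0→p1, 1→p1; p2: 0→p1, 1→p0.
Converting the expression Q to a DFA (subset construction, then merging equivalent states) gives the minimal DFA with states {q0, q1, q2, q3, q4}, start state q0, accepting states {q0} and transitions q0: 0→q1, 1→q0; q1: 0→q2, 1→q3; q2: 0→q3, 1→q4; q3: 0→q3, 1→q3; q4: 0→q3, 1→q0.
Exploring the product automaton P × Q from the start pair (p0, q0), following both machines on each input symbol, reaches 7 state pairs: (p0, q0), (p1, q1), (p2, q0), (p1, q2), (p1, q3), (p1, q4), (p1, q0).
P accepts in {p0} and Q accepts in {q0}. The reachable pairs whose P-component is accepting are (p0, q0); in each of them the Q-component is accepting too, so the product for L(P) \ L(Q) (P-component accepting, Q-component rejecting) has no reachable accepting pair and the difference is empty.
Hence every string in L(P) is also in L(Q).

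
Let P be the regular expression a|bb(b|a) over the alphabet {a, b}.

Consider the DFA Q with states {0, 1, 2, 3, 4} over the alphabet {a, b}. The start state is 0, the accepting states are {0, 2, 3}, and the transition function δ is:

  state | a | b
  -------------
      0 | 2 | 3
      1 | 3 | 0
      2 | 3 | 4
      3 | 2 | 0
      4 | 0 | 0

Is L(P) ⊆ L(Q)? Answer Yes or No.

Yes

Converting the expression P to a DFA (subset construction, then merging equivalent states) gives the minimal DFA with states {p0, p1, p2, p3, p4}, start state p0, accepting states {p1} and transitions p0: a→p1, b→p2; p1: a→p3, b→p3; p2: a→p3, b→p4; p3: a→p3, b→p3; p4: a→p1, b→p1.
Exploring the product automaton P × Q from the start pair (p0, 0), following both machines on each input symbol, reaches 9 state pairs: (p0, 0), (p1, 2), (p2, 3), (p3, 3), (p3, 4), (p3, 2), (p4, 0), (p3, 0), (p1, 3).
P accepts in {p1} and Q accepts in {0, 2, 3}. The reachable pairs whose P-component is accepting are (p1, 2), (p1, 3); in each of them the Q-component is accepting too, so the product for L(P) \ L(Q) (P-component accepting, Q-component rejecting) has no reachable accepting pair and the difference is empty.
Hence every string in L(P) is also in L(Q).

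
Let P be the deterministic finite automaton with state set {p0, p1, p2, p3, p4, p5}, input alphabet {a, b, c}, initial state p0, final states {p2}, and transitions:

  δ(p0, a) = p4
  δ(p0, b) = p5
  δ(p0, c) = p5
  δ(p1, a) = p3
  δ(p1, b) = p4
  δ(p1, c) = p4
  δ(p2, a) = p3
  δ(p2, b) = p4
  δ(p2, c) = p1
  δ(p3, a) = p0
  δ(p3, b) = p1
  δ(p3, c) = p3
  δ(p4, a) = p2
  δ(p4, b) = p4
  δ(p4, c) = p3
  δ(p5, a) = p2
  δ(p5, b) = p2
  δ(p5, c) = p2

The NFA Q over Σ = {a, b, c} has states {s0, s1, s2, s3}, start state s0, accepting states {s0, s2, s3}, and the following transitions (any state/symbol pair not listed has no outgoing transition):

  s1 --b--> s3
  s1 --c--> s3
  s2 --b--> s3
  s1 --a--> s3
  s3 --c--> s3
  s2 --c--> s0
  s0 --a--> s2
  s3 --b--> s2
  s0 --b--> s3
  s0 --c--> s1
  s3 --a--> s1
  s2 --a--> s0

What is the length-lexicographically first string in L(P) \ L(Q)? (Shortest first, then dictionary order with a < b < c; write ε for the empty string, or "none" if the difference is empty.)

ba

The string ba is accepted by P but not by Q.
No shorter string lies in the difference, and ba is the lexicographically first length-2 string in L(P) \ L(Q).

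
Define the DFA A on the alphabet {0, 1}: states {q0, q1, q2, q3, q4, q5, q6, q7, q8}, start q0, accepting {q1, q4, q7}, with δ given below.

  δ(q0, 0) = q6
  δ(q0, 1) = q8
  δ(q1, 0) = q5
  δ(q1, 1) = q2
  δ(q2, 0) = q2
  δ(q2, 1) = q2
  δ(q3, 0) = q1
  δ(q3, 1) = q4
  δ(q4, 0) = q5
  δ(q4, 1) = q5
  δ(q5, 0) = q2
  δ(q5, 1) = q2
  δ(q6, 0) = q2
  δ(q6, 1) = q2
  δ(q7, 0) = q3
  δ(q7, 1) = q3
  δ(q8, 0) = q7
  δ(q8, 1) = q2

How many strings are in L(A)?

5

The useful subgraph on states {q0, q1, q3, q4, q7, q8} is acyclic, so L(A) is finite; the longest accepting path visits 5 useful states, giving maximum string length 4.
Counting accepting paths from q0 by length: 1 of length 2, 4 of length 4. Total 5.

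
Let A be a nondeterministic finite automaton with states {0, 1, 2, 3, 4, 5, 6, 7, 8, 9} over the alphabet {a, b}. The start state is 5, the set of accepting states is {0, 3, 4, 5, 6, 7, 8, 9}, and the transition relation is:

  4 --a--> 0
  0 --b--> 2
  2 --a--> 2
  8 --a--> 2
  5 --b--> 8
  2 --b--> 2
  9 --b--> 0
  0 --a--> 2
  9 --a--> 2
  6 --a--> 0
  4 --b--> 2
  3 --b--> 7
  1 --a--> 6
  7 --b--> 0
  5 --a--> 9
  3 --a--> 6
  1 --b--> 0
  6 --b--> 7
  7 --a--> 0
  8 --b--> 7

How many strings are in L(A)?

The useful subgraph on states {0, 5, 7, 8, 9} is acyclic, so L(A) is finite; the longest accepting path visits 4 useful states, giving maximum string length 3.
Counting accepting paths from 5 by length: 1 of length 0, 2 of length 1, 2 of length 2, 2 of length 3. Total 7.

7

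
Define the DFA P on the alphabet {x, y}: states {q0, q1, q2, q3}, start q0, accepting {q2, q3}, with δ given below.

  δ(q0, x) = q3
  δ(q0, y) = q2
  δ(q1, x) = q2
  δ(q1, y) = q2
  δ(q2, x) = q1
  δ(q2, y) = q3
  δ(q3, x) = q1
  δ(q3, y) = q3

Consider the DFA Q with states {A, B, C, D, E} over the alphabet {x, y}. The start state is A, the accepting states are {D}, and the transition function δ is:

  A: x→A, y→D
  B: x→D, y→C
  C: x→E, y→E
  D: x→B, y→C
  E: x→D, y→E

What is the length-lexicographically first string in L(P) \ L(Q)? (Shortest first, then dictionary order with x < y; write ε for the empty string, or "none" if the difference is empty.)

The string x is accepted by P but not by Q.
No shorter string lies in the difference, and x is the lexicographically first length-1 string in L(P) \ L(Q).

x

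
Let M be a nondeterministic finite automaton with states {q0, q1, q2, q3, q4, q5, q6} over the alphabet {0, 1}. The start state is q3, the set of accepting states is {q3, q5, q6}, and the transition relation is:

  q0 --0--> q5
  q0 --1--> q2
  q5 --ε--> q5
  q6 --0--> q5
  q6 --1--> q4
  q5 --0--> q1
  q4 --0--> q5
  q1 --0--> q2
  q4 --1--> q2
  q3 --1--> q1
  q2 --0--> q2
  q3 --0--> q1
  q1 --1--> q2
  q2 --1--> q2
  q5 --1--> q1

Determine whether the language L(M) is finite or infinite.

The useful states (reachable from q3 and able to reach an accepting state) are {q3}.
Restricted to these states the transition graph has no cycle, so every accepting path has bounded length and L is finite.

finite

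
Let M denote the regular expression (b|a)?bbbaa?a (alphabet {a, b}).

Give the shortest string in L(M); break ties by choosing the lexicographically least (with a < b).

By inspection of the expression, no string of length less than 5 matches, and bbbaa is the lexicographically first match of length 5.

bbbaa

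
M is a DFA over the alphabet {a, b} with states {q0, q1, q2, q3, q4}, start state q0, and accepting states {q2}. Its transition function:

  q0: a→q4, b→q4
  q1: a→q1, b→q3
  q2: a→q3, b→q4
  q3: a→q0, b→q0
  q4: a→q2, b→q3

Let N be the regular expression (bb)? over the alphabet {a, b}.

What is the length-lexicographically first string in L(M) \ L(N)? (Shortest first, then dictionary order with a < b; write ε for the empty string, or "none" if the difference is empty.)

The string aa is accepted by M but not by N.
No shorter string lies in the difference, and aa is the lexicographically first length-2 string in L(M) \ L(N).

aa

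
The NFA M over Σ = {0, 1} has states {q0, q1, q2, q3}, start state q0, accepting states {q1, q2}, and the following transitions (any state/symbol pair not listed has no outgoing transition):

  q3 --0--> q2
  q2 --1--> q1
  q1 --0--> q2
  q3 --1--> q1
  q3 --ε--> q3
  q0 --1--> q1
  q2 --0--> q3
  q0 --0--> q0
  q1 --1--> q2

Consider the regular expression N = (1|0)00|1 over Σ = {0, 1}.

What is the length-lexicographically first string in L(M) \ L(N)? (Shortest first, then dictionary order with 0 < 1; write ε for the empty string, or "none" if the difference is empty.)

The string 01 is accepted by M but not by N.
No shorter string lies in the difference, and 01 is the lexicographically first length-2 string in L(M) \ L(N).

01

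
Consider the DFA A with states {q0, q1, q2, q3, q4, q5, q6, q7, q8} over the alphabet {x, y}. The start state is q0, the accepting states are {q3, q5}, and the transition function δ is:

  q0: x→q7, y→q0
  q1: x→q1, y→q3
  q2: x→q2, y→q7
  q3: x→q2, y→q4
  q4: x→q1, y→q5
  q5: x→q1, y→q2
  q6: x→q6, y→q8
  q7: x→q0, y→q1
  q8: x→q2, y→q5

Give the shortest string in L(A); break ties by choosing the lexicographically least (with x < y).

A breadth-first search from q0 reaches an accepting state first via the path q0 → q7 → q1 → q3 on input xyy.
No string of length < 3 is accepted (BFS exhausts all shorter strings without reaching an accepting state), and xyy is the lexicographically least accepting string of length 3.

xyy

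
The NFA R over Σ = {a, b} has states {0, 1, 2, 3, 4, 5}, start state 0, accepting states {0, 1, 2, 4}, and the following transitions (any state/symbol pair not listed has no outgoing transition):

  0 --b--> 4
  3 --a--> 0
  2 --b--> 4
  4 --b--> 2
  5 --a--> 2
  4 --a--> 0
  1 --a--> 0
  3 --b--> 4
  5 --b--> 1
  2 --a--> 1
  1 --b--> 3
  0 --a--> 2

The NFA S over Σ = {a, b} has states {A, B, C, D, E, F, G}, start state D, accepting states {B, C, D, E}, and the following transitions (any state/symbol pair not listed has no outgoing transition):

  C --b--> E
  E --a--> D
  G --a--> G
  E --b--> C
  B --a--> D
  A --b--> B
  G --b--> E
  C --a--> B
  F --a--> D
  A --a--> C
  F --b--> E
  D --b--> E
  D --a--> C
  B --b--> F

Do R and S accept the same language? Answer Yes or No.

Exploring the product automaton R × S from the start pair (0, D), following both machines on each input symbol, reaches 5 state pairs: (0, D), (2, C), (4, E), (1, B), (3, F).
R accepts in {0, 1, 2, 4} and S accepts in {B, C, D, E}. In every reachable pair the two components are either both accepting — (0, D), (2, C), (4, E), (1, B) — or both non-accepting, so no string is accepted by exactly one of the machines: L(R) \ L(S) and L(S) \ L(R) are both empty.
Hence every string is accepted by R iff it is accepted by S, and the two languages coincide.

Yes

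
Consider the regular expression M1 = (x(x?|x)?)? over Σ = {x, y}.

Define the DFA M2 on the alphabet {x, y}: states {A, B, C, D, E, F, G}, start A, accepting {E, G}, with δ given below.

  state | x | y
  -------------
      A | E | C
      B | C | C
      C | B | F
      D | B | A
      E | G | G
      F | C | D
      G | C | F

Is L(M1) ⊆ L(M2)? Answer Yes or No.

No

The empty string ε is in L(M1) but not in L(M2).
So L(M1) ⊄ L(M2).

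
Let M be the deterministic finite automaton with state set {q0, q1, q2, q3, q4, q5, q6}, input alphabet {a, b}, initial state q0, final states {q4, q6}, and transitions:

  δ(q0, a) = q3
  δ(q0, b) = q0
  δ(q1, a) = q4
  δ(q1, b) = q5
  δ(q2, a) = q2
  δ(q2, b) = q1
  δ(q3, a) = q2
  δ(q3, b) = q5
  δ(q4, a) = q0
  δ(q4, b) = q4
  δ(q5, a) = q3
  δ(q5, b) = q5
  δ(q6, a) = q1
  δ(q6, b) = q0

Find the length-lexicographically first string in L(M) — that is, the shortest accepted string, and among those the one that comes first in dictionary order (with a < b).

aaba

A breadth-first search from q0 reaches an accepting state first via the path q0 → q3 → q2 → q1 → q4 on input aaba.
No string of length < 4 is accepted (BFS exhausts all shorter strings without reaching an accepting state), and aaba is the lexicographically least accepting string of length 4.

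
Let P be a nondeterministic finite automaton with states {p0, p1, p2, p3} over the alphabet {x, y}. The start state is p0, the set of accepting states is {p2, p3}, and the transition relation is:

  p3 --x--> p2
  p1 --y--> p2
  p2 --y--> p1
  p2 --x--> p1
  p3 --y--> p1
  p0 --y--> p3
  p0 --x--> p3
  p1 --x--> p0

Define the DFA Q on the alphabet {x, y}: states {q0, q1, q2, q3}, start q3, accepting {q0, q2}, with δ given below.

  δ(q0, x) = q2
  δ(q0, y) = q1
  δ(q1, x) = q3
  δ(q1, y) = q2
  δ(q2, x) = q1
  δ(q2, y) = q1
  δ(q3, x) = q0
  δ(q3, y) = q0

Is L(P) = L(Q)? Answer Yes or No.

Yes

Exploring the product automaton P × Q from the start pair (p0, q3), following both machines on each input symbol, reaches 4 state pairs: (p0, q3), (p3, q0), (p2, q2), (p1, q1).
P accepts in {p2, p3} and Q accepts in {q0, q2}. In every reachable pair the two components are either both accepting — (p3, q0), (p2, q2) — or both non-accepting, so no string is accepted by exactly one of the machines: L(P) \ L(Q) and L(Q) \ L(P) are both empty.
Hence every string is accepted by P iff it is accepted by Q, and the two languages coincide.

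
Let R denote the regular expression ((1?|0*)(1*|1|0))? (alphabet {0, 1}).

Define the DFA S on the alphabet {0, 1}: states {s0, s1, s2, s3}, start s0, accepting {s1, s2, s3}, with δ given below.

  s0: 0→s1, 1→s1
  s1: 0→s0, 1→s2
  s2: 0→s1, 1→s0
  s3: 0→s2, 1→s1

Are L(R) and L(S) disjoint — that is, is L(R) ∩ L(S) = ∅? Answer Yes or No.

The string 0 is accepted by both R and S.
Hence L(R) ∩ L(S) ≠ ∅.

No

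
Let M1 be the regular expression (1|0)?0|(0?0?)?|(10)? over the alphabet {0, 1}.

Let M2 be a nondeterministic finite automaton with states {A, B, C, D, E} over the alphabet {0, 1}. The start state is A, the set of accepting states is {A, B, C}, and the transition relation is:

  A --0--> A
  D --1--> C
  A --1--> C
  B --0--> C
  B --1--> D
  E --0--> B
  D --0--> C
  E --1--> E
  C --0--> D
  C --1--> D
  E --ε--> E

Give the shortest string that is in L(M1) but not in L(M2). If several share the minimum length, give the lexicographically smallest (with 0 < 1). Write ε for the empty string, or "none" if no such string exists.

10

The string 10 is accepted by M1 but not by M2.
No shorter string lies in the difference, and 10 is the lexicographically first length-2 string in L(M1) \ L(M2).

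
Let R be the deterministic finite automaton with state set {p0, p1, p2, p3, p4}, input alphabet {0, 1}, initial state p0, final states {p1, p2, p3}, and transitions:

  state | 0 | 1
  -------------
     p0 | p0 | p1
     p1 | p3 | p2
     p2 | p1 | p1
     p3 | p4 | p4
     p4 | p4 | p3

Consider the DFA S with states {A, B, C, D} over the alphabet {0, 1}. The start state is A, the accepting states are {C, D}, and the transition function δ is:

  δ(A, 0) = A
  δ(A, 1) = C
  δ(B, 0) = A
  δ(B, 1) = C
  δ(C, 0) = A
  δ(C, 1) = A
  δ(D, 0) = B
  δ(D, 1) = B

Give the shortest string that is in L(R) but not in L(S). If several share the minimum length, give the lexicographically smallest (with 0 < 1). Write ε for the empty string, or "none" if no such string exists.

10

The string 10 is accepted by R but not by S.
No shorter string lies in the difference, and 10 is the lexicographically first length-2 string in L(R) \ L(S).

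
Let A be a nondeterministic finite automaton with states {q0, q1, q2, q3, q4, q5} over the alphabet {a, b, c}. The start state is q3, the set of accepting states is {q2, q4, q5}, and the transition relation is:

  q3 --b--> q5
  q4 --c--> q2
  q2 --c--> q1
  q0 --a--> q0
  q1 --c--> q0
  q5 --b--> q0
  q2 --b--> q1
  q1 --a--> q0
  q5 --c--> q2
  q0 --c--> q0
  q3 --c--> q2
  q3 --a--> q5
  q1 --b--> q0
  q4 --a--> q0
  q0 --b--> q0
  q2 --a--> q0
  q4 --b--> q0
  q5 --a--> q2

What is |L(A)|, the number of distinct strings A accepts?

The useful subgraph on states {q2, q3, q5} is acyclic, so L(A) is finite; the longest accepting path visits 3 useful states, giving maximum string length 2.
Counting accepting paths from q3 by length: 3 of length 1, 4 of length 2. Total 7.

7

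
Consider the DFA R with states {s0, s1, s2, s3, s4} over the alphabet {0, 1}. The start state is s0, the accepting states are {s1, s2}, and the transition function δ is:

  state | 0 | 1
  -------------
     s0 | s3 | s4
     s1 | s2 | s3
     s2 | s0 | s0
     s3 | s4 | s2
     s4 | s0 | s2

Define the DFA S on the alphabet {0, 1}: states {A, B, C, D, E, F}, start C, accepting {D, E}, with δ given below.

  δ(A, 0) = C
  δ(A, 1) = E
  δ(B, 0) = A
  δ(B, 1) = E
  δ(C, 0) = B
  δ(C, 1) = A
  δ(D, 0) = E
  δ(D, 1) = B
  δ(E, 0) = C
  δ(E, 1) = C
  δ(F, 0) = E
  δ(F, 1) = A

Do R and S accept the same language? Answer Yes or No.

Exploring the product automaton R × S from the start pair (s0, C), following both machines on each input symbol, reaches 4 state pairs: (s0, C), (s3, B), (s4, A), (s2, E).
R accepts in {s1, s2} and S accepts in {D, E}. In every reachable pair the two components are either both accepting — (s2, E) — or both non-accepting, so no string is accepted by exactly one of the machines: L(R) \ L(S) and L(S) \ L(R) are both empty.
Hence every string is accepted by R iff it is accepted by S, and the two languages coincide.

Yes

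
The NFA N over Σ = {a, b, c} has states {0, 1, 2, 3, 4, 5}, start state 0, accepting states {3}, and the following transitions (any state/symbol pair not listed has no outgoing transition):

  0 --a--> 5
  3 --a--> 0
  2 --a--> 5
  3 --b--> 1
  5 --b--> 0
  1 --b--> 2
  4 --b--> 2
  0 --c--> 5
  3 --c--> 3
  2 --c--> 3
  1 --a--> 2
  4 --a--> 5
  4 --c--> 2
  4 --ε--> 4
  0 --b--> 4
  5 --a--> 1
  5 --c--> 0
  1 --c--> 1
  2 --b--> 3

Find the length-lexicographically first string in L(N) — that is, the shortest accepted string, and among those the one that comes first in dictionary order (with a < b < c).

A breadth-first search from 0 reaches an accepting state first via the path 0 → 4 → 2 → 3 on input bbb.
No string of length < 3 is accepted (BFS exhausts all shorter strings without reaching an accepting state), and bbb is the lexicographically least accepting string of length 3.

bbb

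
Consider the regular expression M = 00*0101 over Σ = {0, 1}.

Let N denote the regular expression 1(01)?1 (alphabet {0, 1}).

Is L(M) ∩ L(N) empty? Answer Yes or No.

Converting the expression M to a DFA (subset construction, then merging equivalent states) gives the minimal DFA with states {m0, m1, m2, m3, m4, m5, m6}, start state m0, accepting states {m6} and transitions m0: 0→m1, 1→m2; m1: 0→m3, 1→m2; m2: 0→m2, 1→m2; m3: 0→m3, 1→m4; m4: 0→m5, 1→m2; m5: 0→m2, 1→m6; m6: 0→m2, 1→m2.
Converting the expression N to a DFA (subset construction, then merging equivalent states) gives the minimal DFA with states {n0, n1, n2, n3, n4, n5}, start state n0, accepting states {n4} and transitions n0: 0→n1, 1→n2; n1: 0→n1, 1→n1; n2: 0→n3, 1→n4; n3: 0→n1, 1→n5; n4: 0→n1, 1→n1; n5: 0→n1, 1→n4.
Exploring the product automaton M × N from the start pair (m0, n0), following both machines on each input symbol, reaches 11 state pairs: (m0, n0), (m1, n1), (m2, n2), (m3, n1), (m2, n1), (m2, n3), (m2, n4), (m4, n1), (m2, n5), (m5, n1), (m6, n1).
M accepts in {m6} and N accepts in {n4}; no reachable pair has both components accepting, so no string drives both machines to acceptance simultaneously and L(M) ∩ L(N) = ∅.
So no string is accepted by both, and the intersection is empty.

Yes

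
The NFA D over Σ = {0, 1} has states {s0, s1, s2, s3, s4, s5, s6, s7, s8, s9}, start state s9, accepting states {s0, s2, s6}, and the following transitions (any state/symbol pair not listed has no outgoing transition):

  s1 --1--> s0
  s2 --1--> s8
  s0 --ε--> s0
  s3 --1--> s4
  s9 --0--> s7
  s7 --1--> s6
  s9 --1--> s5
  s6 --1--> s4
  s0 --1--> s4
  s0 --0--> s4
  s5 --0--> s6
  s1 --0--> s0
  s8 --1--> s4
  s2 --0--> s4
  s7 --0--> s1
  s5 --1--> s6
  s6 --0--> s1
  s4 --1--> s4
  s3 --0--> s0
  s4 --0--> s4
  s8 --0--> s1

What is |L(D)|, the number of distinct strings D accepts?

The useful subgraph on states {s0, s1, s5, s6, s7, s9} is acyclic, so L(D) is finite; the longest accepting path visits 5 useful states, giving maximum string length 4.
Counting accepting paths from s9 by length: 3 of length 2, 2 of length 3, 6 of length 4. Total 11.

11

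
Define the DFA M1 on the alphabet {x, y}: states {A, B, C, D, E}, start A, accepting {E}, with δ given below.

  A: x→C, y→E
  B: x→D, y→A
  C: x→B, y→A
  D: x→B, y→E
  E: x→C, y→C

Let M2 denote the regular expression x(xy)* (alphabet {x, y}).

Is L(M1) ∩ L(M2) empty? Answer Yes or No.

Yes

Converting the expression M2 to a DFA (subset construction, then merging equivalent states) gives the minimal DFA with states {r0, r1, r2, r3}, start state r0, accepting states {r1} and transitions r0: x→r1, y→r2; r1: x→r3, y→r2; r2: x→r2, y→r2; r3: x→r2, y→r1.
Exploring the product automaton M1 × M2 from the start pair (A, r0), following both machines on each input symbol, reaches 10 state pairs: (A, r0), (C, r1), (E, r2), (B, r3), (A, r2), (C, r2), (D, r2), (A, r1), (B, r2), (C, r3).
M1 accepts in {E} and M2 accepts in {r1}; no reachable pair has both components accepting, so no string drives both machines to acceptance simultaneously and L(M1) ∩ L(M2) = ∅.
So no string is accepted by both, and the intersection is empty.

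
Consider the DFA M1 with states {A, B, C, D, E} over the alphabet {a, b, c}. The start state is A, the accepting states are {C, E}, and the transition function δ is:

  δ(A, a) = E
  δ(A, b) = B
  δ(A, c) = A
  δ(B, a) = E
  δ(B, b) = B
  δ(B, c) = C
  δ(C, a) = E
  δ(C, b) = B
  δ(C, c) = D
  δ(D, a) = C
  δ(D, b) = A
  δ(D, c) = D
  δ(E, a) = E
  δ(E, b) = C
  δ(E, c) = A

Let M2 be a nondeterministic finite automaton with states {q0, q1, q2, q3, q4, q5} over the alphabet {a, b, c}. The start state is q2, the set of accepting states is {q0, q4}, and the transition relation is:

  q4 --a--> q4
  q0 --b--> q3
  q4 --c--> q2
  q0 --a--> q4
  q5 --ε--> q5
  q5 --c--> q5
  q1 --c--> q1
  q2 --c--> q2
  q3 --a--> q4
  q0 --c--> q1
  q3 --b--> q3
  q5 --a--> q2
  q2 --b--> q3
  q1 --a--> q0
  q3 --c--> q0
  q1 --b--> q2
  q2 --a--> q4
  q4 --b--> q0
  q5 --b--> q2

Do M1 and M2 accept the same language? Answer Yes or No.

Exploring the product automaton M1 × M2 from the start pair (A, q2), following both machines on each input symbol, reaches 5 state pairs: (A, q2), (E, q4), (B, q3), (C, q0), (D, q1).
M1 accepts in {C, E} and M2 accepts in {q0, q4}. In every reachable pair the two components are either both accepting — (E, q4), (C, q0) — or both non-accepting, so no string is accepted by exactly one of the machines: L(M1) \ L(M2) and L(M2) \ L(M1) are both empty.
Hence every string is accepted by M1 iff it is accepted by M2, and the two languages coincide.

Yes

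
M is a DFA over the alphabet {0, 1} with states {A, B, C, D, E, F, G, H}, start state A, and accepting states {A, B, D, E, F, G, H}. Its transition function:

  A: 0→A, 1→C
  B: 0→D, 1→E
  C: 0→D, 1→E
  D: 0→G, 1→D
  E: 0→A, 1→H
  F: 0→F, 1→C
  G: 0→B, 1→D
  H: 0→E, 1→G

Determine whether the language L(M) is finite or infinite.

State A is reachable from the start and can reach an accepting state, and it lies on the cycle A → A.
Traversing that cycle any number of times yields accepted strings of unbounded length, so the language is infinite.

infinite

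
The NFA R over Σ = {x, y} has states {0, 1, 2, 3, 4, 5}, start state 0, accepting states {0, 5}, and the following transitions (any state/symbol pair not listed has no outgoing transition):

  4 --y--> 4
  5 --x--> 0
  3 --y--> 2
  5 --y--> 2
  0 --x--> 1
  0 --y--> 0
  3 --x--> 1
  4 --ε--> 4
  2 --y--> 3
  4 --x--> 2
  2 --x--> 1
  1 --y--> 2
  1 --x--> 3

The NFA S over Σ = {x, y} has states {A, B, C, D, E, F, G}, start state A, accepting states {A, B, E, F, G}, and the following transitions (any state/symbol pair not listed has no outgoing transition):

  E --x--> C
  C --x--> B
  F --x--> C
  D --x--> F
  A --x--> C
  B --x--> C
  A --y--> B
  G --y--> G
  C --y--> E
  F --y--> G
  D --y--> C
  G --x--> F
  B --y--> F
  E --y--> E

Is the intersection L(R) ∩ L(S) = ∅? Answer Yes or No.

The empty string ε is accepted by both R and S.
Hence L(R) ∩ L(S) ≠ ∅.

No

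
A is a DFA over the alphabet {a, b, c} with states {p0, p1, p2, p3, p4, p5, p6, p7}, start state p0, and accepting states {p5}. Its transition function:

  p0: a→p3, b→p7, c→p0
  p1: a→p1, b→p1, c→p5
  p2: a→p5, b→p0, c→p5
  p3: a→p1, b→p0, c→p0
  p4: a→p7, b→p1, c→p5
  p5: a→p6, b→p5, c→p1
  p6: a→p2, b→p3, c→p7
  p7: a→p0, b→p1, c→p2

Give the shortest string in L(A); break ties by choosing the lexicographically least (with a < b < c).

A breadth-first search from p0 reaches an accepting state first via the path p0 → p3 → p1 → p5 on input aac.
No string of length < 3 is accepted (BFS exhausts all shorter strings without reaching an accepting state), and aac is the lexicographically least accepting string of length 3.

aac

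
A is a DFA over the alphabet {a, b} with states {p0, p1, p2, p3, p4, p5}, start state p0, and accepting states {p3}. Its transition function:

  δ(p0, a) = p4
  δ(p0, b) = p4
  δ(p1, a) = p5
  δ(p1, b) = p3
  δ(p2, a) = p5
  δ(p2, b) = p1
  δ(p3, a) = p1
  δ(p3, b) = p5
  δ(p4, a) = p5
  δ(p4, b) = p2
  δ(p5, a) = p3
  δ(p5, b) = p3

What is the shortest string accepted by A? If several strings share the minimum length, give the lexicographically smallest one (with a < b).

A breadth-first search from p0 reaches an accepting state first via the path p0 → p4 → p5 → p3 on input aaa.
No string of length < 3 is accepted (BFS exhausts all shorter strings without reaching an accepting state), and aaa is the lexicographically least accepting string of length 3.

aaa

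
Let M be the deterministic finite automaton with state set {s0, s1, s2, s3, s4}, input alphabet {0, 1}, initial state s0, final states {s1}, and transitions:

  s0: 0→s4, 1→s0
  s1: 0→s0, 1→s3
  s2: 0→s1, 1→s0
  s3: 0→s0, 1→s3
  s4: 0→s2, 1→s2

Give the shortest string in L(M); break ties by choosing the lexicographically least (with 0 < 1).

A breadth-first search from s0 reaches an accepting state first via the path s0 → s4 → s2 → s1 on input 000.
No string of length < 3 is accepted (BFS exhausts all shorter strings without reaching an accepting state), and 000 is the lexicographically least accepting string of length 3.

000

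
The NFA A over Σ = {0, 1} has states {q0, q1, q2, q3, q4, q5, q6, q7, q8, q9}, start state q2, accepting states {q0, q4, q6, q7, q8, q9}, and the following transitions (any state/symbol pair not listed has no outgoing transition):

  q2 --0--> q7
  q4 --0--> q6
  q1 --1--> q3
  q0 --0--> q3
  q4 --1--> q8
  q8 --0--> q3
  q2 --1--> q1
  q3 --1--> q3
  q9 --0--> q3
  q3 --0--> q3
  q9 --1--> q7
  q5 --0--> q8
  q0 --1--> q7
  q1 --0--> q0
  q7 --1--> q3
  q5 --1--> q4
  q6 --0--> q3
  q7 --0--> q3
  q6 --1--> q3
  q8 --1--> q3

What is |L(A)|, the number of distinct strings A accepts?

3

The useful subgraph on states {q0, q1, q2, q7} is acyclic, so L(A) is finite; the longest accepting path visits 4 useful states, giving maximum string length 3.
Counting accepting paths from q2 by length: 1 of length 1, 1 of length 2, 1 of length 3. Total 3.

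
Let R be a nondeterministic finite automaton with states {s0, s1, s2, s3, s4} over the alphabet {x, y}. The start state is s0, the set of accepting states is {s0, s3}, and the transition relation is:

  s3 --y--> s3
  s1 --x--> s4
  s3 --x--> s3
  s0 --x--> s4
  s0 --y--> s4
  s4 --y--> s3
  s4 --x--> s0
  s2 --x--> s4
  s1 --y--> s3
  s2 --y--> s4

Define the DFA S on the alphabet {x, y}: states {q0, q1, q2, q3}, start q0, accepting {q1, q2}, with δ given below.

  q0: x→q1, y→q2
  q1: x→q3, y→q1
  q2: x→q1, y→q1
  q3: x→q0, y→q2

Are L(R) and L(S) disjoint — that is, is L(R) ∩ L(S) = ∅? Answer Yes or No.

No

The string xy is accepted by both R and S.
Hence L(R) ∩ L(S) ≠ ∅.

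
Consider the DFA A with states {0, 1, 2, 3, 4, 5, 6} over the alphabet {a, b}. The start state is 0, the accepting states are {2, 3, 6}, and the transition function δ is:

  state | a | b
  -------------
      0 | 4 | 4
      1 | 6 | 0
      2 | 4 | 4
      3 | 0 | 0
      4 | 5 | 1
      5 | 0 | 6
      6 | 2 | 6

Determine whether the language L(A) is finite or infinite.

infinite

State 0 is reachable from the start and can reach an accepting state, and it lies on the cycle 0 → 4 → 1 → 0.
Traversing that cycle any number of times yields accepted strings of unbounded length, so the language is infinite.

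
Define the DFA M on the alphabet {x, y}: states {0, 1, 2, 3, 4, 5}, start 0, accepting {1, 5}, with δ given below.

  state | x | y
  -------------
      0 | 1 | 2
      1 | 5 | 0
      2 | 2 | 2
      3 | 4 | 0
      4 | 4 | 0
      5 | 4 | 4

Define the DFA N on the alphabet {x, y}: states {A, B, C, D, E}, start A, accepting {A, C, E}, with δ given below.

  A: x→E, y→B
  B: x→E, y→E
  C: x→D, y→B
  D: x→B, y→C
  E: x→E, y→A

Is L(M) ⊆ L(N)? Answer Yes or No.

Yes

Exploring the product automaton M × N from the start pair (0, A), following both machines on each input symbol, reaches 9 state pairs: (0, A), (1, E), (2, B), (5, E), (2, E), (4, E), (4, A), (2, A), (0, B).
M accepts in {1, 5} and N accepts in {A, C, E}. The reachable pairs whose M-component is accepting are (1, E), (5, E); in each of them the N-component is accepting too, so the product for L(M) \ L(N) (M-component accepting, N-component rejecting) has no reachable accepting pair and the difference is empty.
Hence every string in L(M) is also in L(N).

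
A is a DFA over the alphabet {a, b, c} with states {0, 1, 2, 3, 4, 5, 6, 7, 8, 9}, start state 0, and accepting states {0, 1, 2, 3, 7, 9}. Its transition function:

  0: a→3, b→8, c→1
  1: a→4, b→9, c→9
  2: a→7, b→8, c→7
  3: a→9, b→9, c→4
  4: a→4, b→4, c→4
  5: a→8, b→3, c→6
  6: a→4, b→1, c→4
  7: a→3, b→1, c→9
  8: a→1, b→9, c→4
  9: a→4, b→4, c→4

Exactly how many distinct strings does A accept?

11

The useful subgraph on states {0, 1, 3, 8, 9} is acyclic, so L(A) is finite; the longest accepting path visits 4 useful states, giving maximum string length 3.
Counting accepting paths from 0 by length: 1 of length 0, 2 of length 1, 6 of length 2, 2 of length 3. Total 11.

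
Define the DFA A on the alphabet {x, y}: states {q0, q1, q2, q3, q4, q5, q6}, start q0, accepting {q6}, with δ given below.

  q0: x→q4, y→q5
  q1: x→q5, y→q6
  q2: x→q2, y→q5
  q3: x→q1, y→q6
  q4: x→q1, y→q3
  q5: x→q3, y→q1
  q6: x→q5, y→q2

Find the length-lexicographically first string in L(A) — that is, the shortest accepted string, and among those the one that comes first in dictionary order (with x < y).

A breadth-first search from q0 reaches an accepting state first via the path q0 → q4 → q1 → q6 on input xxy.
No string of length < 3 is accepted (BFS exhausts all shorter strings without reaching an accepting state), and xxy is the lexicographically least accepting string of length 3.

xxy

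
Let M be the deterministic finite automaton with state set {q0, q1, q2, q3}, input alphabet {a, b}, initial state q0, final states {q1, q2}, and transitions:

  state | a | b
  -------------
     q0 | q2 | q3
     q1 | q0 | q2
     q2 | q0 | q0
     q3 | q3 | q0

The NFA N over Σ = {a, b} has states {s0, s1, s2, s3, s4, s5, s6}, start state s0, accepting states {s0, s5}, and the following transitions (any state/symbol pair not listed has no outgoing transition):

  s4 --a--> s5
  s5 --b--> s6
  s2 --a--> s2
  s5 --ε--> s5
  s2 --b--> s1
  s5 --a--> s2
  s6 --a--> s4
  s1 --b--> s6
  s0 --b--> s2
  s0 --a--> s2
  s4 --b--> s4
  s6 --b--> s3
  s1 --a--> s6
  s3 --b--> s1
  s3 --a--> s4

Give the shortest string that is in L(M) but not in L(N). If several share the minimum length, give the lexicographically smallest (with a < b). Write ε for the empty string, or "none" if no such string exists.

The string a is accepted by M but not by N.
No shorter string lies in the difference, and a is the lexicographically first length-1 string in L(M) \ L(N).

a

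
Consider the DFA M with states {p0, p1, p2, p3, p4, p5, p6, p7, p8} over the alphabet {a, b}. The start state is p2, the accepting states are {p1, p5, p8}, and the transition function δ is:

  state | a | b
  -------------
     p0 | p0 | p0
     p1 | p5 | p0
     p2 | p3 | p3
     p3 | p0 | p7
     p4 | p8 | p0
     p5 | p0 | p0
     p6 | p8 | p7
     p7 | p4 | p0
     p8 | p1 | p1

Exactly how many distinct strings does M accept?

10

The useful subgraph on states {p1, p2, p3, p4, p5, p7, p8} is acyclic, so L(M) is finite; the longest accepting path visits 7 useful states, giving maximum string length 6.
Counting accepting paths from p2 by length: 2 of length 4, 4 of length 5, 4 of length 6. Total 10.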